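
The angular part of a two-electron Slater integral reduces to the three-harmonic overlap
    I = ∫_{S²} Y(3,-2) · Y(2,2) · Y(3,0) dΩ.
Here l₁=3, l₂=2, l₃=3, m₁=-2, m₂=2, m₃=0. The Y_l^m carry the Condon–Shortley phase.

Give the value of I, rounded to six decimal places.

-0.188063

Rules hold: Σm=0, L=8 even, 1≤3≤5.
N = 7·5·7 = 245
Δ = 2!·4!·2!/9! = 1/3780
Racah Σ t=0..2: t=0:+1/24 t=1:−1/4 t=2:+1/24 = -1/6
⇒ 3j(3 2 3; 0 0 0)² = 4/105, sgn +1
Racah Σ t=2..2: t=2:+1/24 = 1/24
⇒ 3j(3 2 3; -2 2 0)² = 1/21, sgn -1
4πI² = N·(3j₀)²·(3jₘ)² = 4/9
I = -1·√(0.444444/4π) = -0.18806319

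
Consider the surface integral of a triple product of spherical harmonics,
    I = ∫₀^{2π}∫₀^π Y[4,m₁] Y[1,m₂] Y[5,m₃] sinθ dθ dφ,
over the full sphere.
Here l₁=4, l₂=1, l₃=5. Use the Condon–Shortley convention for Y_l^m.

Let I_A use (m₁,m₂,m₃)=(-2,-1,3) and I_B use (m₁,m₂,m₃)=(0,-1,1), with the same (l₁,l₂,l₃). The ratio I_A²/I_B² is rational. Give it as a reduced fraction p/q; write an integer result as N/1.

l's match ⇒ only the (l;m) 3-j factors differ between A and B.
A: triangle coeff Δ(4,1,5) = 1/495; Σ_t [0,0]: t=0:+1/2880 = 1/2880; (3j)²=28/495 [(4 1 5; -2 -1 3)], sign=+1
B: triangle coeff Δ(4,1,5) = 1/495; Σ_t [0,0]: t=0:+1/1152 = 1/1152; (3j)²=1/33 [(4 1 5; 0 -1 1)], sign=+1
I_A²/I_B² = (28/495)/(1/33) = 28/15

28/15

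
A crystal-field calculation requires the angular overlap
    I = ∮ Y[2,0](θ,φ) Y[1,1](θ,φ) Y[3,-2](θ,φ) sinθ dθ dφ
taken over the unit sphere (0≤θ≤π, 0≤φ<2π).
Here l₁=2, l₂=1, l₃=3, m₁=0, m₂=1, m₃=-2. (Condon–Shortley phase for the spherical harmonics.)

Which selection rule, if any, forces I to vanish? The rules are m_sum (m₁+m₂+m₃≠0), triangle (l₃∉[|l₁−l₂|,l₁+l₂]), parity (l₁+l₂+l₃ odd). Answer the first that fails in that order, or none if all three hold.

azimuthal sum: 0 + 1 − 2 = -1  ✗
1 ≤ 3 ≤ 3 (triangle on l)
L = 2 + 1 + 3 = 6 (even)

m_sum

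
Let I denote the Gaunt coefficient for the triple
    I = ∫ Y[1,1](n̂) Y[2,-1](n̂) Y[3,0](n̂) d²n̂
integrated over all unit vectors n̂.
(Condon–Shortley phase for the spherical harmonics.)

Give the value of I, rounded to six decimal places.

0.143048

Rules hold: Σm=0, L=6 even, 1≤3≤3.
N = 3·5·7 = 105
Δ = 0!·2!·4!/7! = 1/105
Racah Σ t=0..0: t=0:+1/4 = 1/4
⇒ 3j(1 2 3; 0 0 0)² = 3/35, sgn -1
Racah Σ t=0..0: t=0:+1/12 = 1/12
⇒ 3j(1 2 3; 1 -1 0)² = 1/35, sgn -1
4πI² = N·(3j₀)²·(3jₘ)² = 9/35
I = +1·√(0.257143/4π) = 0.14304817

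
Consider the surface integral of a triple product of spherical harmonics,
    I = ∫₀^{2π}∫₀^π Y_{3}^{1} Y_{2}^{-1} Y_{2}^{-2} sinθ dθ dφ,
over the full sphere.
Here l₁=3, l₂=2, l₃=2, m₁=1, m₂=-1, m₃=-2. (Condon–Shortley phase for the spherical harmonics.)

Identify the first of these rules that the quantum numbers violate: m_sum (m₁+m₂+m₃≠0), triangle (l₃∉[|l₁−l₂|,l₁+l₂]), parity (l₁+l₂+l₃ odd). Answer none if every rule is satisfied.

Σmᵢ = -2  ✗
l₃∈[|l₁−l₂|,l₁+l₂]=[1,5], have l₃=2
Σlᵢ = 7 ⇒ odd

m_sum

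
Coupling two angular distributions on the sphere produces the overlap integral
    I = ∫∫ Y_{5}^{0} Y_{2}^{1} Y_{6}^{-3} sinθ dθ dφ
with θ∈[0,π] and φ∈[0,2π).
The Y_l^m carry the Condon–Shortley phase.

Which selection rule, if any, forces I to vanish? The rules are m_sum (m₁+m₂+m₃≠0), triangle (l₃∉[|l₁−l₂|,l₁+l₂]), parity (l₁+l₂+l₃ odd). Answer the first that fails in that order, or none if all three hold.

m₁+m₂+m₃ = 0 + 1 − 3 = -2  ✗
triangle: |5−2|=3 ≤ l₃=6 ≤ 5+2=7
parity: l₁+l₂+l₃ = 13 is odd

m_sum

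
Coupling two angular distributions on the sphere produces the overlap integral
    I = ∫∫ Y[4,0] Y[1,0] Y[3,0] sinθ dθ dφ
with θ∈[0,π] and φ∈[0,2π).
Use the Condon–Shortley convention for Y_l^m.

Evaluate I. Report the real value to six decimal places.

m-sum 0 ✓  L=8 even ✓  3≤3≤5 ✓
Π(2lᵢ+1) = 9×3×7 = 189
triangle coeff Δ(4,1,3) = 1/252
Σ_t [1,1]: t=1:−1/36 = -1/36
(3j)²=4/63 [(4 1 3; 0 0 0)], sign=+1
(m-triple is (0,0,0) — same symbol as above.)
⇒ 4πI² = 16/21
I = (+1)√(16/21/(4π)) = 0.24623252

0.246233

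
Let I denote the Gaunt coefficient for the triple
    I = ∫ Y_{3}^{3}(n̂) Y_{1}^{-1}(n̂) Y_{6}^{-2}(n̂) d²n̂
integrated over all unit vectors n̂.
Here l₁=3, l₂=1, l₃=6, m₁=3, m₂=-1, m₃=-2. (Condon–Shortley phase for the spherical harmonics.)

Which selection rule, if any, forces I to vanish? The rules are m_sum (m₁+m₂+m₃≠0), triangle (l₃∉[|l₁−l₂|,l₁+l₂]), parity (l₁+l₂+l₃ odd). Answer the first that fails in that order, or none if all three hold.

triangle

m₁+m₂+m₃ = 3 − 1 − 2 = 0  ✓
triangle: |3−1|=2 ≤ l₃=6 ≤ 3+1=4  ✗
parity: l₁+l₂+l₃ = 10 is even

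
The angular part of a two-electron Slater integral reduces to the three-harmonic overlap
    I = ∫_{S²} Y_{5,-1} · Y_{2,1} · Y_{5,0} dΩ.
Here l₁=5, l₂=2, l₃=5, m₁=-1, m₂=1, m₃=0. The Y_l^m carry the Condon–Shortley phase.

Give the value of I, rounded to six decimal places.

m-sum 0 ✓  L=12 even ✓  3≤5≤7 ✓
Π(2lᵢ+1) = 11×5×11 = 605
triangle coeff Δ(5,2,5) = 1/38610
Σ_t [0,2]: t=0:+1/2880 t=1:−1/576 t=2:+1/2880 = -1/960
(3j)²=10/429 [(5 2 5; 0 0 0)], sign=+1
Σ_t [1,2]: t=1:−1/1440 t=2:+1/1152 = 1/5760
(3j)²=1/858 [(5 2 5; -1 1 0)], sign=-1
⇒ 4πI² = 25/1521
I = (-1)√(25/1521/(4π)) = -0.03616600

-0.036166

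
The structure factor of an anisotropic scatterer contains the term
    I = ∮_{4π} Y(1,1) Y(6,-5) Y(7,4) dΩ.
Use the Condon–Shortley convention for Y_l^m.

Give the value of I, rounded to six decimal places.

Rules hold: Σm=0, L=14 even, 5≤7≤7.
N = 3·13·15 = 585
Δ = 0!·2!·12!/15! = 1/1365
Racah Σ t=0..0: t=0:+1/518400 = 1/518400
⇒ 3j(1 6 7; 0 0 0)² = 7/195, sgn -1
Racah Σ t=0..0: t=0:+1/79833600 = 1/79833600
⇒ 3j(1 6 7; 1 -5 4)² = 1/455, sgn -1
4πI² = N·(3j₀)²·(3jₘ)² = 3/65
I = +1·√(0.0461538/4π) = 0.06060368

0.060604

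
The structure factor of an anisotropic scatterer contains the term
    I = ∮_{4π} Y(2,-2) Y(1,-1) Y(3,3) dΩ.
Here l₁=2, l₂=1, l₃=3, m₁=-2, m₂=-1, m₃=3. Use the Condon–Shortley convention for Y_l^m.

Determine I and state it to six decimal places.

Rules hold: Σm=0, L=6 even, 1≤3≤3.
N = 5·3·7 = 105
Δ = 0!·4!·2!/7! = 1/105
Racah Σ t=0..0: t=0:+1/4 = 1/4
⇒ 3j(2 1 3; 0 0 0)² = 3/35, sgn -1
Racah Σ t=0..0: t=0:+1/48 = 1/48
⇒ 3j(2 1 3; -2 -1 3)² = 1/7, sgn +1
4πI² = N·(3j₀)²·(3jₘ)² = 9/7
I = -1·√(1.28571/4π) = -0.31986543

-0.319865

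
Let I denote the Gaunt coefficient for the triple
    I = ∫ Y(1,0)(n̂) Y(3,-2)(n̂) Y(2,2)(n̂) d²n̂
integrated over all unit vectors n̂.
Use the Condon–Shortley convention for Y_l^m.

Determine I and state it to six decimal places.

m-sum 0 ✓  L=6 even ✓  2≤2≤4 ✓
Π(2lᵢ+1) = 3×7×5 = 105
triangle coeff Δ(1,3,2) = 1/105
Σ_t [1,1]: t=1:−1/4 = -1/4
(3j)²=3/35 [(1 3 2; 0 0 0)], sign=-1
Σ_t [1,1]: t=1:−1/24 = -1/24
(3j)²=1/21 [(1 3 2; 0 -2 2)], sign=-1
⇒ 4πI² = 3/7
I = (+1)√(3/7/(4π)) = 0.18467439

0.184674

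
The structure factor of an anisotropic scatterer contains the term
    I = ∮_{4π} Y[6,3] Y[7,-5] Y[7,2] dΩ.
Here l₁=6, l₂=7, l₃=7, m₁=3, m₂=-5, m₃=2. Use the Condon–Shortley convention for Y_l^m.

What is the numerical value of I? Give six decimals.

0.026459

Rules hold: Σm=0, L=20 even, 1≤7≤13.
N = 13·15·15 = 2925
Δ = 6!·6!·8!/21! = 1/2444321880
Racah Σ t=0..6: t=0:+1/2612736000 t=1:−1/20736000 t=2:+1/1658880 t=3:−1/746496 t=4:+1/1658880 t=5:−1/20736000 t=6:+1/2612736000 = -1/4354560
⇒ 3j(6 7 7; 0 0 0)² = 1000/138567, sgn +1
Racah Σ t=0..2: t=0:+1/37324800 t=1:−1/29030400 t=2:+1/232243200 = -1/298598400
⇒ 3j(6 7 7; 3 -5 2)² = 7/16796, sgn +1
4πI² = N·(3j₀)²·(3jₘ)² = 131250/14919047
I = +1·√(0.00879748/4π) = 0.02645905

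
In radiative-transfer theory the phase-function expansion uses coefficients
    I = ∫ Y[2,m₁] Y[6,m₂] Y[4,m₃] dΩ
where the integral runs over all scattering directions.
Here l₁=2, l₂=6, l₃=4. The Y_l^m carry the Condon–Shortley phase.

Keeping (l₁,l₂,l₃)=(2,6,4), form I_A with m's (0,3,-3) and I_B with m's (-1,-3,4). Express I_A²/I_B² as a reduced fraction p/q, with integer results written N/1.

Same 2,6,4: normalisation and zero-m 3j drop out of the ratio.
A: Δ: 4! 0! 8! / 13! → 1/6435; sum: t=2:+1/20160 = 1/20160; 3j²(2 6 4; 0 3 -3) = Δ·Π!·Σ² = 12/715  (sign -1)
B: Δ: 4! 0! 8! / 13! → 1/6435; sum: t=3:−1/241920 = -1/241920; 3j²(2 6 4; -1 -3 4) = Δ·Π!·Σ² = 1/715  (sign -1)
I_A²/I_B² = (12/715)/(1/715) = 12/1

12/1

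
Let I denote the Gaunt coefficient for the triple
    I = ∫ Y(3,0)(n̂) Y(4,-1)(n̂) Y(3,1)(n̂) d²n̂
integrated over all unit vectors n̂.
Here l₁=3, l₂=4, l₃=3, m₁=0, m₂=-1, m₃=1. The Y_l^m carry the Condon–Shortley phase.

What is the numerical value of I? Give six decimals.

-0.099323

m-sum 0 ✓  L=10 even ✓  1≤3≤7 ✓
Π(2lᵢ+1) = 7×9×7 = 441
triangle coeff Δ(3,4,3) = 1/34650
Σ_t [1,3]: t=1:−1/72 t=2:+1/16 t=3:−1/72 = 5/144
(3j)²=2/77 [(3 4 3; 0 0 0)], sign=-1
Σ_t [1,3]: t=1:−1/48 t=2:+1/24 t=3:−1/288 = 5/288
(3j)²=5/462 [(3 4 3; 0 -1 1)], sign=+1
⇒ 4πI² = 15/121
I = (-1)√(15/121/(4π)) = -0.09932258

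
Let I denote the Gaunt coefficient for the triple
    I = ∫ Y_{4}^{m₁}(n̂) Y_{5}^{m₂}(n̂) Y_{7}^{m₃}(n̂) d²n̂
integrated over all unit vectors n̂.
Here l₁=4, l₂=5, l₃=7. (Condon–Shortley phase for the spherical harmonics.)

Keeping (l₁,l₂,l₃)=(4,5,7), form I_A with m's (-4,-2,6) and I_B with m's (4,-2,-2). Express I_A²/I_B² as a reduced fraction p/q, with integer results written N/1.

143/49

Same 4,5,7: normalisation and zero-m 3j drop out of the ratio.
A: Δ: 2! 6! 8! / 17! → 1/6126120; sum: t=2:+1/7257600 = 1/7257600; 3j²(4 5 7; -4 -2 6) = Δ·Π!·Σ² = 2/85  (sign -1)
B: Δ: 2! 6! 8! / 17! → 1/6126120; sum: t=0:+1/1036800 = 1/1036800; 3j²(4 5 7; 4 -2 -2) = Δ·Π!·Σ² = 98/12155  (sign -1)
I_A²/I_B² = (2/85)/(98/12155) = 143/49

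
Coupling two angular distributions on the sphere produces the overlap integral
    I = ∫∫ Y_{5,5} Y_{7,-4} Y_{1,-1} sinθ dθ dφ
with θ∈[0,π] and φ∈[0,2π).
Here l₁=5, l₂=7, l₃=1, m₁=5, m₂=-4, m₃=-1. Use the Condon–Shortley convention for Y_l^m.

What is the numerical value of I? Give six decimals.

0.000000

l₃=1 ∉ [2,12] — triangle fails ⇒ I = 0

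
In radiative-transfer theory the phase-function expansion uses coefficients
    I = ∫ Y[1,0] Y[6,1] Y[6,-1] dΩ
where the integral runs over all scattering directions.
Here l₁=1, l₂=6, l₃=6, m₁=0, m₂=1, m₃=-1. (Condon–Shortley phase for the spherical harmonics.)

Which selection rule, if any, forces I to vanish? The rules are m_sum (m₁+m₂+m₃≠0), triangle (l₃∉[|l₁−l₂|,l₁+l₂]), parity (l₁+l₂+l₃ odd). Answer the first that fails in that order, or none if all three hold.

parity

m₁+m₂+m₃ = 0 + 1 − 1 = 0  ✓
triangle: |1−6|=5 ≤ l₃=6 ≤ 1+6=7  ✓
parity: l₁+l₂+l₃ = 13 is odd  ✗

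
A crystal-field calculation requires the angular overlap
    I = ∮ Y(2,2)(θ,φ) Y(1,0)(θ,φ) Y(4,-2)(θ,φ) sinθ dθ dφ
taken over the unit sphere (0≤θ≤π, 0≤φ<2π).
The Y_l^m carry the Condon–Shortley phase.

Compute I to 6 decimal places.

|2−1|≤4≤2+1 violated ⇒ I = 0

0.000000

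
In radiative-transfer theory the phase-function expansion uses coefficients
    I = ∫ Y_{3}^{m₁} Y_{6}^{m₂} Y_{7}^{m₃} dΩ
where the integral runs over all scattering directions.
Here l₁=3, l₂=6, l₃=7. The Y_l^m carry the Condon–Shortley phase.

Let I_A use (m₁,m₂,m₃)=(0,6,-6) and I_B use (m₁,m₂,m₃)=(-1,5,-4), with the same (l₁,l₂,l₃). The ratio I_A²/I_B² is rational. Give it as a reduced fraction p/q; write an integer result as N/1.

18/13

Shared (l₁,l₂,l₃)=(3,6,7): N and (l;000)² cancel in I_A²/I_B².
A: Δ = 2!·4!·10!/17! = 1/2042040; Racah Σ t=2..2: t=2:+1/43545600 = 1/43545600; ⇒ 3j(3 6 7; 0 6 -6)² = 33/1190, sgn -1
B: Δ = 2!·4!·10!/17! = 1/2042040; Racah Σ t=1..2: t=1:−1/21772800 t=2:+1/2903040 = 13/43545600; ⇒ 3j(3 6 7; -1 5 -4)² = 143/7140, sgn -1
I_A²/I_B² = (33/1190)/(143/7140) = 18/13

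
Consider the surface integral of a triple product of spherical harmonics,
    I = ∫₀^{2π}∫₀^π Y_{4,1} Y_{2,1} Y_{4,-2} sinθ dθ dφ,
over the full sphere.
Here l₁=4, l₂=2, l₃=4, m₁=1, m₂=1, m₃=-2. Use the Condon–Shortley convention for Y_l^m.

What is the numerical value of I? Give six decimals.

Checks pass: Σm=0; 10 even; l₃=4∈[2,6].
(2·4+1)(2·2+1)(2·4+1) = 405
Δ: 2! 6! 2! / 11! → 1/13860
sum: t=0:+1/192 t=1:−1/36 t=2:+1/192 = -5/288
3j²(4 2 4; 0 0 0) = Δ·Π!·Σ² = 20/693  (sign -1)
sum: t=1:−1/96 t=2:+1/240 = -1/160
3j²(4 2 4; 1 1 -2) = Δ·Π!·Σ² = 27/1540  (sign -1)
combine: 4πI² = 405·20/693·27/1540 = 1215/5929
take √, sign +1: I = 0.12770047

0.127700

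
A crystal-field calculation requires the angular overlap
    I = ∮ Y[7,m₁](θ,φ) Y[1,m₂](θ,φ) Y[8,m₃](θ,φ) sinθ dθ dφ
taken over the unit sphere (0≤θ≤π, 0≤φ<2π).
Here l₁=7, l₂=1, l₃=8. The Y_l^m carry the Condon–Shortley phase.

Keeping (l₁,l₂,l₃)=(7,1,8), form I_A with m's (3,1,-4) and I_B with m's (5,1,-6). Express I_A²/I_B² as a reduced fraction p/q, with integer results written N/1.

l's match ⇒ only the (l;m) 3-j factors differ between A and B.
A: triangle coeff Δ(7,1,8) = 1/2040; Σ_t [0,0]: t=0:+1/174182400 = 1/174182400; (3j)²=11/340 [(7 1 8; 3 1 -4)], sign=+1
B: triangle coeff Δ(7,1,8) = 1/2040; Σ_t [0,0]: t=0:+1/1916006400 = 1/1916006400; (3j)²=91/2040 [(7 1 8; 5 1 -6)], sign=+1
I_A²/I_B² = (11/340)/(91/2040) = 66/91

66/91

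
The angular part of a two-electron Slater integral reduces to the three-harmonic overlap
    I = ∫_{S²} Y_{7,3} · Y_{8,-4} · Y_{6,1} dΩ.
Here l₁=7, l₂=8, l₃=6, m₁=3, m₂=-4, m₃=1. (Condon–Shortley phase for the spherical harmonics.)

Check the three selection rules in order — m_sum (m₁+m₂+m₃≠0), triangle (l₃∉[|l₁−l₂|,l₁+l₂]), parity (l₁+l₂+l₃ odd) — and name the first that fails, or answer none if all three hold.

parity

Σmᵢ = 0  ✓
l₃∈[|l₁−l₂|,l₁+l₂]=[1,15], have l₃=6  ✓
Σlᵢ = 21 ⇒ odd  ✗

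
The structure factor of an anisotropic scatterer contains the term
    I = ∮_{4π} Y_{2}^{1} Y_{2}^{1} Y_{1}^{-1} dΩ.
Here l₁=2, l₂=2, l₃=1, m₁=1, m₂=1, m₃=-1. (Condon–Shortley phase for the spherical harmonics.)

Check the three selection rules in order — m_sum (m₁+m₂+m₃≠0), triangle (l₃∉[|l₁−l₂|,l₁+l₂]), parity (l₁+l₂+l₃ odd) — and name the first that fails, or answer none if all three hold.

Σmᵢ = 1  ✗
l₃∈[|l₁−l₂|,l₁+l₂]=[0,4], have l₃=1
Σlᵢ = 5 ⇒ odd

m_sum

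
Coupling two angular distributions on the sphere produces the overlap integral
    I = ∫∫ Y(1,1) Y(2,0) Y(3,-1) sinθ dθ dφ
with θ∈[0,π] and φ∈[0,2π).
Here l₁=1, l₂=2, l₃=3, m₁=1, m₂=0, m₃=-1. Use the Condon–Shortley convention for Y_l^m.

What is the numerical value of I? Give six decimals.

m-sum 0 ✓  L=6 even ✓  1≤3≤3 ✓
Π(2lᵢ+1) = 3×5×7 = 105
triangle coeff Δ(1,2,3) = 1/105
Σ_t [0,0]: t=0:+1/4 = 1/4
(3j)²=3/35 [(1 2 3; 0 0 0)], sign=-1
Σ_t [0,0]: t=0:+1/8 = 1/8
(3j)²=2/35 [(1 2 3; 1 0 -1)], sign=+1
⇒ 4πI² = 18/35
I = (-1)√(18/35/(4π)) = -0.20230066

-0.202301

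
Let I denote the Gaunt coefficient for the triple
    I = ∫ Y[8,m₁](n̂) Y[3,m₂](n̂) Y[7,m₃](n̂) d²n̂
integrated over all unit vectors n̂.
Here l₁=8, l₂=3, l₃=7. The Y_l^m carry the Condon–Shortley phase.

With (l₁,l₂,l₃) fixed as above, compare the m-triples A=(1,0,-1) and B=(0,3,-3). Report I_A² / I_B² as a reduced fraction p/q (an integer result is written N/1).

841/750

Shared (l₁,l₂,l₃)=(8,3,7): N and (l;000)² cancel in I_A²/I_B².
A: Δ = 4!·12!·2!/19! = 1/5290740; Racah Σ t=1..3: t=1:−1/6220800 t=2:+1/2419200 t=3:−1/11612160 = 29/174182400; ⇒ 3j(8 3 7; 1 0 -1)² = 841/83980, sgn +1
B: Δ = 4!·12!·2!/19! = 1/5290740; Racah Σ t=4..4: t=4:+1/46448640 = 1/46448640; ⇒ 3j(8 3 7; 0 3 -3)² = 75/8398, sgn +1
I_A²/I_B² = (841/83980)/(75/8398) = 841/750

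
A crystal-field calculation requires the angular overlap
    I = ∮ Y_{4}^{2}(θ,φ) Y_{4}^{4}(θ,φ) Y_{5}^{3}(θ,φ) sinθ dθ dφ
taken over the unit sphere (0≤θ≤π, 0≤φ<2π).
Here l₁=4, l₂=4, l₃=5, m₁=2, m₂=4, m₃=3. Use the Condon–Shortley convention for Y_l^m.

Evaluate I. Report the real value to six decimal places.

0.000000

2 + 4 + 3 = 9 ≠ 0: azimuthal integral kills it; I = 0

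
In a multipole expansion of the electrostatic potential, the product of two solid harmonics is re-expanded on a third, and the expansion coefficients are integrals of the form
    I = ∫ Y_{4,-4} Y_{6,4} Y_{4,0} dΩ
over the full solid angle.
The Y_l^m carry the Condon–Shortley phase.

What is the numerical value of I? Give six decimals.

Checks pass: Σm=0; 14 even; l₃=4∈[2,10].
(2·4+1)(2·6+1)(2·4+1) = 1053
Δ: 6! 2! 6! / 15! → 1/1261260
sum: t=2:+1/4608 t=3:−1/1296 t=4:+1/4608 = -7/20736
3j²(4 6 4; 0 0 0) = Δ·Π!·Σ² = 20/1287  (sign -1)
sum: t=6:+1/69120 = 1/69120
3j²(4 6 4; -4 4 0) = Δ·Π!·Σ² = 4/143  (sign +1)
combine: 4πI² = 1053·20/1287·4/143 = 720/1573
take √, sign -1: I = -0.19085211

-0.190852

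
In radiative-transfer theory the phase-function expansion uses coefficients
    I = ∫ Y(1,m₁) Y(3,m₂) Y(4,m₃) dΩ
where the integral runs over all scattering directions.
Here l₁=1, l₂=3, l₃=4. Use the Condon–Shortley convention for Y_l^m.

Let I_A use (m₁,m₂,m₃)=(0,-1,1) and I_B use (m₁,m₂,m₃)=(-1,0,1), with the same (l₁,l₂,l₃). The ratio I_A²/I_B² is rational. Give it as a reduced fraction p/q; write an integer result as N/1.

Shared (l₁,l₂,l₃)=(1,3,4): N and (l;000)² cancel in I_A²/I_B².
A: Δ = 0!·2!·6!/9! = 1/252; Racah Σ t=0..0: t=0:+1/48 = 1/48; ⇒ 3j(1 3 4; 0 -1 1)² = 5/84, sgn -1
B: Δ = 0!·2!·6!/9! = 1/252; Racah Σ t=0..0: t=0:+1/72 = 1/72; ⇒ 3j(1 3 4; -1 0 1)² = 5/126, sgn -1
I_A²/I_B² = (5/84)/(5/126) = 3/2

3/2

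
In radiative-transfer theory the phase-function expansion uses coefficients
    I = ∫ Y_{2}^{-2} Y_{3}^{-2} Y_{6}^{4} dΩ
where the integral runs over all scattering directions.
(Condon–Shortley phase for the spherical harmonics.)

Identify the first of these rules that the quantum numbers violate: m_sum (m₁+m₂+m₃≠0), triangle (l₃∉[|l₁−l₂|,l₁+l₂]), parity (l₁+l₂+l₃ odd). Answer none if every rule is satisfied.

triangle

Σmᵢ = 0  ✓
l₃∈[|l₁−l₂|,l₁+l₂]=[1,5], have l₃=6  ✗
Σlᵢ = 11 ⇒ odd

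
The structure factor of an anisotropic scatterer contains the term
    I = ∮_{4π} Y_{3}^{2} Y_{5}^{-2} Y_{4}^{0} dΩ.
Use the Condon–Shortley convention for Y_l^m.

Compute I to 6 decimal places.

-0.065427

m-sum 0 ✓  L=12 even ✓  2≤4≤8 ✓
Π(2lᵢ+1) = 7×11×9 = 693
triangle coeff Δ(3,5,4) = 1/180180
Σ_t [1,3]: t=1:−1/576 t=2:+1/144 t=3:−1/576 = 1/288
(3j)²=20/1001 [(3 5 4; 0 0 0)], sign=+1
Σ_t [0,1]: t=0:+1/864 t=1:−1/576 = -1/1728
(3j)²=5/1287 [(3 5 4; 2 -2 0)], sign=-1
⇒ 4πI² = 100/1859
I = (-1)√(100/1859/(4π)) = -0.06542675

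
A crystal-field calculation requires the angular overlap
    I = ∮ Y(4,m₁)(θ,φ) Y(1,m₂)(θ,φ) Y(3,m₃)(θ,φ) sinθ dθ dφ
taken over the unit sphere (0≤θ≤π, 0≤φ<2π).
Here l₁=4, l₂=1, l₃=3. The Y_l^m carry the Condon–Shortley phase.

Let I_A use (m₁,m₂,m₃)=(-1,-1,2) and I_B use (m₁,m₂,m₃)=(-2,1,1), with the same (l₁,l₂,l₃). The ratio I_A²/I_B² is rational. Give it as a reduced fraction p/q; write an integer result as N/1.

l's match ⇒ only the (l;m) 3-j factors differ between A and B.
A: triangle coeff Δ(4,1,3) = 1/252; Σ_t [0,0]: t=0:+1/240 = 1/240; (3j)²=1/84 [(4 1 3; -1 -1 2)], sign=-1
B: triangle coeff Δ(4,1,3) = 1/252; Σ_t [2,2]: t=2:+1/96 = 1/96; (3j)²=5/84 [(4 1 3; -2 1 1)], sign=+1
I_A²/I_B² = (1/84)/(5/84) = 1/5

1/5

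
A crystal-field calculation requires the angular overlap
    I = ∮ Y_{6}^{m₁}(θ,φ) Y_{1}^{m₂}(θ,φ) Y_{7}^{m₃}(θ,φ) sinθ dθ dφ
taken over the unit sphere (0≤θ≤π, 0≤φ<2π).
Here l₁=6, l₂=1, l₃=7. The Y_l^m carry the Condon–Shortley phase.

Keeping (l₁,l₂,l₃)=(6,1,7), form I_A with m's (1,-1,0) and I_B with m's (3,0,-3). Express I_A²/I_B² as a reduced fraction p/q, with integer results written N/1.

21/40

Shared (l₁,l₂,l₃)=(6,1,7): N and (l;000)² cancel in I_A²/I_B².
A: Δ = 0!·12!·2!/15! = 1/1365; Racah Σ t=0..0: t=0:+1/1209600 = 1/1209600; ⇒ 3j(6 1 7; 1 -1 0)² = 1/65, sgn -1
B: Δ = 0!·12!·2!/15! = 1/1365; Racah Σ t=0..0: t=0:+1/2177280 = 1/2177280; ⇒ 3j(6 1 7; 3 0 -3)² = 8/273, sgn +1
I_A²/I_B² = (1/65)/(8/273) = 21/40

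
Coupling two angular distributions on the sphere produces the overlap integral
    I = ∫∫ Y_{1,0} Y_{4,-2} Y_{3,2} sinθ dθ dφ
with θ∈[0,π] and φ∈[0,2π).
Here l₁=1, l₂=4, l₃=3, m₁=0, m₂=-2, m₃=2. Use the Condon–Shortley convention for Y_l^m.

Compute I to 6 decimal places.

Rules hold: Σm=0, L=8 even, 3≤3≤5.
N = 3·9·7 = 189
Δ = 2!·0!·6!/9! = 1/252
Racah Σ t=1..1: t=1:−1/36 = -1/36
⇒ 3j(1 4 3; 0 0 0)² = 4/63, sgn +1
Racah Σ t=1..1: t=1:−1/120 = -1/120
⇒ 3j(1 4 3; 0 -2 2)² = 1/21, sgn +1
4πI² = N·(3j₀)²·(3jₘ)² = 4/7
I = +1·√(0.571429/4π) = 0.21324362

0.213244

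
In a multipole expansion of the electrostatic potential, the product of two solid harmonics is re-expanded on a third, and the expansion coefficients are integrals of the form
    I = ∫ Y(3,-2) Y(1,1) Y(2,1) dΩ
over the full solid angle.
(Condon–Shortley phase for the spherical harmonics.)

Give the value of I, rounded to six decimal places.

0.261169

m-sum 0 ✓  L=6 even ✓  2≤2≤4 ✓
Π(2lᵢ+1) = 7×3×5 = 105
triangle coeff Δ(3,1,2) = 1/105
Σ_t [1,1]: t=1:−1/4 = -1/4
(3j)²=3/35 [(3 1 2; 0 0 0)], sign=-1
Σ_t [2,2]: t=2:+1/12 = 1/12
(3j)²=2/21 [(3 1 2; -2 1 1)], sign=-1
⇒ 4πI² = 6/7
I = (+1)√(6/7/(4π)) = 0.26116903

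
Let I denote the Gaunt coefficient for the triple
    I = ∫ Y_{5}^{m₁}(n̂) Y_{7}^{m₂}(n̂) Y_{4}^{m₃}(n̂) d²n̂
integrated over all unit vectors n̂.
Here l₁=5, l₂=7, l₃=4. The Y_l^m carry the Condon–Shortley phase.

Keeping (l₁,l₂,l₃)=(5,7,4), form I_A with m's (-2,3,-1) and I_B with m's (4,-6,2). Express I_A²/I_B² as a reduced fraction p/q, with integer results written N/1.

Shared (l₁,l₂,l₃)=(5,7,4): N and (l;000)² cancel in I_A²/I_B².
A: Δ = 8!·2!·6!/17! = 1/6126120; Racah Σ t=5..7: t=5:−1/172800 t=6:+1/69120 t=7:−1/362880 = 43/7257600; ⇒ 3j(5 7 4; -2 3 -1)² = 1849/170170, sgn -1
B: Δ = 8!·2!·6!/17! = 1/6126120; Racah Σ t=0..1: t=0:+1/4838400 t=1:−1/7257600 = 1/14515200; ⇒ 3j(5 7 4; 4 -6 2)² = 3/1190, sgn +1
I_A²/I_B² = (1849/170170)/(3/1190) = 1849/429

1849/429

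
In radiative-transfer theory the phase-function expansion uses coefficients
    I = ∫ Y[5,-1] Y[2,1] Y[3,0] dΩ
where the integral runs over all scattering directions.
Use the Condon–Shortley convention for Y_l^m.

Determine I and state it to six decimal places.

m-sum 0 ✓  L=10 even ✓  3≤3≤7 ✓
Π(2lᵢ+1) = 11×5×7 = 385
triangle coeff Δ(5,2,3) = 1/2310
Σ_t [2,2]: t=2:+1/144 = 1/144
(3j)²=10/231 [(5 2 3; 0 0 0)], sign=-1
Σ_t [3,3]: t=3:−1/216 = -1/216
(3j)²=8/231 [(5 2 3; -1 1 0)], sign=+1
⇒ 4πI² = 400/693
I = (-1)√(400/693/(4π)) = -0.21431790

-0.214318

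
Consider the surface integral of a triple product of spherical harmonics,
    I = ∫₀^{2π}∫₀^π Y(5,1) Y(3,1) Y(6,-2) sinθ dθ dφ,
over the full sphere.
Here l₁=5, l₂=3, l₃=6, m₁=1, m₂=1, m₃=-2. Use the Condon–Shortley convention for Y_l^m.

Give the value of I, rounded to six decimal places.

0.134828

Checks pass: Σm=0; 14 even; l₃=6∈[2,8].
(2·5+1)(2·3+1)(2·6+1) = 1001
Δ: 2! 8! 4! / 15! → 1/675675
sum: t=0:+1/8640 t=1:−1/2304 t=2:+1/8640 = -7/34560
3j²(5 3 6; 0 0 0) = Δ·Π!·Σ² = 7/429  (sign -1)
sum: t=0:+1/27648 t=1:−1/4320 t=2:+1/11520 = -1/9216
3j²(5 3 6; 1 1 -2) = Δ·Π!·Σ² = 2/143  (sign -1)
combine: 4πI² = 1001·7/429·2/143 = 98/429
take √, sign +1: I = 0.13482780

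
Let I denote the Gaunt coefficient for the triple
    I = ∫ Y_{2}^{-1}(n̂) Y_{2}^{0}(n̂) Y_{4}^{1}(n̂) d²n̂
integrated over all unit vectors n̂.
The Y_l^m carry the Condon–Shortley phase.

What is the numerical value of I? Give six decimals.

-0.220728

Rules hold: Σm=0, L=8 even, 0≤4≤4.
N = 5·5·9 = 225
Δ = 0!·4!·4!/9! = 1/630
Racah Σ t=0..0: t=0:+1/16 = 1/16
⇒ 3j(2 2 4; 0 0 0)² = 2/35, sgn +1
Racah Σ t=0..0: t=0:+1/24 = 1/24
⇒ 3j(2 2 4; -1 0 1)² = 1/21, sgn -1
4πI² = N·(3j₀)²·(3jₘ)² = 30/49
I = -1·√(0.612245/4π) = -0.22072812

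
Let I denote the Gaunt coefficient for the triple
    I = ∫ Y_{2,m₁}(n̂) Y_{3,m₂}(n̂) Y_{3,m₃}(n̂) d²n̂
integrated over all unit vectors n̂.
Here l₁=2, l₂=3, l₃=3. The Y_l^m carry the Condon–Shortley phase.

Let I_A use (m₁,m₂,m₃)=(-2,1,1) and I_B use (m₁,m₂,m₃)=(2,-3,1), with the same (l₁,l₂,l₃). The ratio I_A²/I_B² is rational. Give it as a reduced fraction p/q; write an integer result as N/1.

Same 2,3,3: normalisation and zero-m 3j drop out of the ratio.
A: Δ: 2! 2! 4! / 9! → 1/3780; sum: t=2:+1/16 = 1/16; 3j²(2 3 3; -2 1 1) = Δ·Π!·Σ² = 2/35  (sign +1)
B: Δ: 2! 2! 4! / 9! → 1/3780; sum: t=0:+1/96 = 1/96; 3j²(2 3 3; 2 -3 1) = Δ·Π!·Σ² = 1/42  (sign +1)
I_A²/I_B² = (2/35)/(1/42) = 12/5

12/5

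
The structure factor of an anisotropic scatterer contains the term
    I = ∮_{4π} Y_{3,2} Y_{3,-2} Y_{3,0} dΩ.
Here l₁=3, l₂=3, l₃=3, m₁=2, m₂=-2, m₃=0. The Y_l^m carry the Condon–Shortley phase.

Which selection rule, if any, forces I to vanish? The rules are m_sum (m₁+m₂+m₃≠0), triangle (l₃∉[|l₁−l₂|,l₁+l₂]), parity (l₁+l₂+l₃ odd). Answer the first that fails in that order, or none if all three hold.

m₁+m₂+m₃ = 2 − 2 + 0 = 0  ✓
triangle: |3−3|=0 ≤ l₃=3 ≤ 3+3=6  ✓
parity: l₁+l₂+l₃ = 9 is odd  ✗

parity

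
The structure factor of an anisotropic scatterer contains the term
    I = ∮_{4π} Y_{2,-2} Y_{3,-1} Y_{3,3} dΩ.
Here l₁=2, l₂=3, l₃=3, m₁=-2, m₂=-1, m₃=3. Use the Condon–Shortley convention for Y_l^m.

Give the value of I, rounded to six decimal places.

m-sum 0 ✓  L=8 even ✓  1≤3≤5 ✓
Π(2lᵢ+1) = 5×7×7 = 245
triangle coeff Δ(2,3,3) = 1/3780
Σ_t [0,2]: t=0:+1/24 t=1:−1/4 t=2:+1/24 = -1/6
(3j)²=4/105 [(2 3 3; 0 0 0)], sign=+1
Σ_t [2,2]: t=2:+1/96 = 1/96
(3j)²=1/42 [(2 3 3; -2 -1 3)], sign=+1
⇒ 4πI² = 2/9
I = (+1)√(2/9/(4π)) = 0.13298076

0.132981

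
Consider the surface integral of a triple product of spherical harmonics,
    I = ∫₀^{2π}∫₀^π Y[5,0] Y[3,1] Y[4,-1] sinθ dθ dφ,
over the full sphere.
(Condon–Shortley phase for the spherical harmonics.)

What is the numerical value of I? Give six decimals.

-0.009577

Checks pass: Σm=0; 12 even; l₃=4∈[2,8].
(2·5+1)(2·3+1)(2·4+1) = 693
Δ: 4! 6! 2! / 13! → 1/180180
sum: t=1:−1/576 t=2:+1/144 t=3:−1/576 = 1/288
3j²(5 3 4; 0 0 0) = Δ·Π!·Σ² = 20/1001  (sign +1)
sum: t=2:+1/288 t=3:−1/288 t=4:+1/5760 = 1/5760
3j²(5 3 4; 0 1 -1) = Δ·Π!·Σ² = 1/12012  (sign -1)
combine: 4πI² = 693·20/1001·1/12012 = 15/13013
take √, sign -1: I = -0.00957750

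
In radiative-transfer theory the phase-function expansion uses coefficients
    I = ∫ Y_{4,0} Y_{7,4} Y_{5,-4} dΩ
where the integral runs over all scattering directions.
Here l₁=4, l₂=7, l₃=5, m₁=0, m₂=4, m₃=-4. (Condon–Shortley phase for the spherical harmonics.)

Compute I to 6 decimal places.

Checks pass: Σm=0; 16 even; l₃=5∈[3,11].
(2·4+1)(2·7+1)(2·5+1) = 1485
Δ: 6! 2! 8! / 17! → 1/6126120
sum: t=2:+1/69120 t=3:−1/20736 t=4:+1/69120 = -1/51840
3j²(4 7 5; 0 0 0) = Δ·Π!·Σ² = 280/21879  (sign +1)
sum: t=3:−1/1451520 t=4:+1/483840 = 1/725760
3j²(4 7 5; 0 4 -4) = Δ·Π!·Σ² = 24/1547  (sign -1)
combine: 4πI² = 1485·280/21879·24/1547 = 14400/48841
take √, sign -1: I = -0.15317364

-0.153174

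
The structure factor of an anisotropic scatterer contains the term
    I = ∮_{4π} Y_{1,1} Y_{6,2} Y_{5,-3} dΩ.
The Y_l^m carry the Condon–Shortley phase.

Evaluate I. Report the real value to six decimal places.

m-sum 0 ✓  L=12 even ✓  5≤5≤7 ✓
Π(2lᵢ+1) = 3×13×11 = 429
triangle coeff Δ(1,6,5) = 1/858
Σ_t [1,1]: t=1:−1/14400 = -1/14400
(3j)²=6/143 [(1 6 5; 0 0 0)], sign=+1
Σ_t [0,0]: t=0:+1/161280 = 1/161280
(3j)²=1/143 [(1 6 5; 1 2 -3)], sign=+1
⇒ 4πI² = 18/143
I = (+1)√(18/143/(4π)) = 0.10008369

0.100084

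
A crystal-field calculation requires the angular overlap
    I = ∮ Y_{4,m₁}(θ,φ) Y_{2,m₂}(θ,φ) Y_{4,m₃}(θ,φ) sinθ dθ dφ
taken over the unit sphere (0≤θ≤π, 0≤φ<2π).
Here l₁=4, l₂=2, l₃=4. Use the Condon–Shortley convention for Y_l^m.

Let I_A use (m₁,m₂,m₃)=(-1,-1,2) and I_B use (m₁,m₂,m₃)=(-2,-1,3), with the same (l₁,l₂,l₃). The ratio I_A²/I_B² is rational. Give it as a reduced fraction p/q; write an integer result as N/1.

81/175

l's match ⇒ only the (l;m) 3-j factors differ between A and B.
A: triangle coeff Δ(4,2,4) = 1/13860; Σ_t [0,1]: t=0:+1/240 t=1:−1/96 = -1/160; (3j)²=27/1540 [(4 2 4; -1 -1 2)], sign=-1
B: triangle coeff Δ(4,2,4) = 1/13860; Σ_t [0,1]: t=0:+1/1440 t=1:−1/240 = -1/288; (3j)²=5/132 [(4 2 4; -2 -1 3)], sign=+1
I_A²/I_B² = (27/1540)/(5/132) = 81/175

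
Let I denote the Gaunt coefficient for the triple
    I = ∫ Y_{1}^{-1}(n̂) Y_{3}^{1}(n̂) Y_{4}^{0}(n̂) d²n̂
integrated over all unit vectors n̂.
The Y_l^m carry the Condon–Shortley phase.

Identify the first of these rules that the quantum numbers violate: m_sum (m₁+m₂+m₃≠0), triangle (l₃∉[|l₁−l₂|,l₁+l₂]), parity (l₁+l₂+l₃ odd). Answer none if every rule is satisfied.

none

m₁+m₂+m₃ = -1 + 1 + 0 = 0  ✓
triangle: |1−3|=2 ≤ l₃=4 ≤ 1+3=4  ✓
parity: l₁+l₂+l₃ = 8 is even  ✓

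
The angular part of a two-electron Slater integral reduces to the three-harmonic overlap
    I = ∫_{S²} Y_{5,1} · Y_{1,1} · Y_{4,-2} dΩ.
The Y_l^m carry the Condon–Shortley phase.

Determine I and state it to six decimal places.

-0.120286

Checks pass: Σm=0; 10 even; l₃=4∈[4,6].
(2·5+1)(2·1+1)(2·4+1) = 297
Δ: 2! 8! 0! / 11! → 1/495
sum: t=1:−1/576 = -1/576
3j²(5 1 4; 0 0 0) = Δ·Π!·Σ² = 5/99  (sign -1)
sum: t=2:+1/2880 = 1/2880
3j²(5 1 4; 1 1 -2) = Δ·Π!·Σ² = 2/165  (sign +1)
combine: 4πI² = 297·5/99·2/165 = 2/11
take √, sign -1: I = -0.12028562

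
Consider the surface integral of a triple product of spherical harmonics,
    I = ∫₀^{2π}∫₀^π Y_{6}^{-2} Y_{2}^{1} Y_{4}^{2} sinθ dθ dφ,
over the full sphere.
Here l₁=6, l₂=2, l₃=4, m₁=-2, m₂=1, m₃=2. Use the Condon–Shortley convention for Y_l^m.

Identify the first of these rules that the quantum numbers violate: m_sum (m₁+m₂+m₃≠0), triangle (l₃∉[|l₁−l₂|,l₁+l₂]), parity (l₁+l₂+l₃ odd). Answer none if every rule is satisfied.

azimuthal sum: -2 + 1 + 2 = 1  ✗
4 ≤ 4 ≤ 8 (triangle on l)
L = 6 + 2 + 4 = 12 (even)

m_sum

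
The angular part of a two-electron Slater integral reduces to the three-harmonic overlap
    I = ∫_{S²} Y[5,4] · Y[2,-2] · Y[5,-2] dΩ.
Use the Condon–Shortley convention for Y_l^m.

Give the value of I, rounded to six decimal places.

-0.137240

Rules hold: Σm=0, L=12 even, 3≤5≤7.
N = 11·5·11 = 605
Δ = 2!·8!·2!/13! = 1/38610
Racah Σ t=0..2: t=0:+1/2880 t=1:−1/576 t=2:+1/2880 = -1/960
⇒ 3j(5 2 5; 0 0 0)² = 10/429, sgn +1
Racah Σ t=0..0: t=0:+1/20160 = 1/20160
⇒ 3j(5 2 5; 4 -2 -2)² = 12/715, sgn -1
4πI² = N·(3j₀)²·(3jₘ)² = 40/169
I = -1·√(0.236686/4π) = -0.13724032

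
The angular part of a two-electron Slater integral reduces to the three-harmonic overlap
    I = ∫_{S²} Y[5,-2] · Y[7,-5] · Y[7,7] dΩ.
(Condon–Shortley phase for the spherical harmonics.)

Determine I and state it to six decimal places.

L=19 odd ⇒ parity kills the (l;000) factor ⇒ I = 0

0.000000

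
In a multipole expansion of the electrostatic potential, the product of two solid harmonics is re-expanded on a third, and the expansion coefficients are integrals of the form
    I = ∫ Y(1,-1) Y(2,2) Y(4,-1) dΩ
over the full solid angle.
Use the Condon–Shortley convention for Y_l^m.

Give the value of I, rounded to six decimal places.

|1−2|≤4≤1+2 violated ⇒ I = 0

0.000000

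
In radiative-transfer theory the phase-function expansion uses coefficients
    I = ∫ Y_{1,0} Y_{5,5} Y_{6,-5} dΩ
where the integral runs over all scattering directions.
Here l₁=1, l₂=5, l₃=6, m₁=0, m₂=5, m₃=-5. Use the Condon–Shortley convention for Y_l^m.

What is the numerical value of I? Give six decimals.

Checks pass: Σm=0; 12 even; l₃=6∈[4,6].
(2·1+1)(2·5+1)(2·6+1) = 429
Δ: 0! 2! 10! / 13! → 1/858
sum: t=0:+1/14400 = 1/14400
3j²(1 5 6; 0 0 0) = Δ·Π!·Σ² = 6/143  (sign +1)
sum: t=0:+1/3628800 = 1/3628800
3j²(1 5 6; 0 5 -5) = Δ·Π!·Σ² = 1/78  (sign -1)
combine: 4πI² = 429·6/143·1/78 = 3/13
take √, sign -1: I = -0.13551395

-0.135514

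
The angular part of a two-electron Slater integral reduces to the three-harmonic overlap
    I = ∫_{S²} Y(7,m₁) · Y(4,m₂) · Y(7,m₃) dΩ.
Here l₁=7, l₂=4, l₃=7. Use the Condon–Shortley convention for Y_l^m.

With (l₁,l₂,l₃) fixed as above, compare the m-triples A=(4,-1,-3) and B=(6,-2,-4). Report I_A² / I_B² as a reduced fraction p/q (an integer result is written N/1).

637/1331

l's match ⇒ only the (l;m) 3-j factors differ between A and B.
A: triangle coeff Δ(7,4,7) = 1/58198140; Σ_t [0,3]: t=0:+1/4354560 t=1:−1/1935360 t=2:+1/8709120 t=3:−1/522547200 = -13/74649600; (3j)²=91/11628 [(7 4 7; 4 -1 -3)], sign=-1
B: triangle coeff Δ(7,4,7) = 1/58198140; Σ_t [0,1]: t=0:+1/34836480 t=1:−1/130636800 = 11/522547200; (3j)²=1331/81396 [(7 4 7; 6 -2 -4)], sign=-1
I_A²/I_B² = (91/11628)/(1331/81396) = 637/1331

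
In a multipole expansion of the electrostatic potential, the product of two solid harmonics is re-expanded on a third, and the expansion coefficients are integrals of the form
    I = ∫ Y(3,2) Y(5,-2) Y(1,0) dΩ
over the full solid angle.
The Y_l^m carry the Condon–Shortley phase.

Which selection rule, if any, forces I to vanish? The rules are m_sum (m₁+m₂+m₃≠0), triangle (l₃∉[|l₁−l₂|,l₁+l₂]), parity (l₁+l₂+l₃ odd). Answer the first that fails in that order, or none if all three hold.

azimuthal sum: 2 − 2 + 0 = 0  ✓
2 ≤ 1 ≤ 8 (triangle on l)  ✗
L = 3 + 5 + 1 = 9 (odd)

triangle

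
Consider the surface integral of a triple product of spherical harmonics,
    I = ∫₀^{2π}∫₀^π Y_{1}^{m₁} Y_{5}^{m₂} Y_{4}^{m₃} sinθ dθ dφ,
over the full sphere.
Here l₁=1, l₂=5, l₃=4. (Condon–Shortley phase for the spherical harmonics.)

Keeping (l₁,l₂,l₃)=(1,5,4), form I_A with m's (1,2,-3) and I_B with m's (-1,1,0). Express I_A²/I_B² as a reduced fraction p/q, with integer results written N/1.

1/5

Same 1,5,4: normalisation and zero-m 3j drop out of the ratio.
A: Δ: 2! 0! 8! / 11! → 1/495; sum: t=0:+1/10080 = 1/10080; 3j²(1 5 4; 1 2 -3) = Δ·Π!·Σ² = 1/165  (sign -1)
B: Δ: 2! 0! 8! / 11! → 1/495; sum: t=2:+1/1152 = 1/1152; 3j²(1 5 4; -1 1 0) = Δ·Π!·Σ² = 1/33  (sign +1)
I_A²/I_B² = (1/165)/(1/33) = 1/5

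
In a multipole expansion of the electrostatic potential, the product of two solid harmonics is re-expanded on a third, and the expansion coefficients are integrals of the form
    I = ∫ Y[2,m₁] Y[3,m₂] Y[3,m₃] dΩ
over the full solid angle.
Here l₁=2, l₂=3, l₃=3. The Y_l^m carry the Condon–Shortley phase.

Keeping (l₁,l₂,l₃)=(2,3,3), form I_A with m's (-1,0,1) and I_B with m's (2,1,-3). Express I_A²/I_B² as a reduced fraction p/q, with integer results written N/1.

Same 2,3,3: normalisation and zero-m 3j drop out of the ratio.
A: Δ: 2! 2! 4! / 9! → 1/3780; sum: t=1:−1/8 t=2:+1/12 = -1/24; 3j²(2 3 3; -1 0 1) = Δ·Π!·Σ² = 1/210  (sign -1)
B: Δ: 2! 2! 4! / 9! → 1/3780; sum: t=0:+1/96 = 1/96; 3j²(2 3 3; 2 1 -3) = Δ·Π!·Σ² = 1/42  (sign +1)
I_A²/I_B² = (1/210)/(1/42) = 1/5

1/5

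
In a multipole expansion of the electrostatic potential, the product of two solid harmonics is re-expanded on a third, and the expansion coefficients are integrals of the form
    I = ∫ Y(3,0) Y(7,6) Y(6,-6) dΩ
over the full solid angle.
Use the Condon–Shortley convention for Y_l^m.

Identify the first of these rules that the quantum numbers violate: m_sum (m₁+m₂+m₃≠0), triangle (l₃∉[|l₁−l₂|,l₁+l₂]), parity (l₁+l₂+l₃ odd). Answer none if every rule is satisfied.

m₁+m₂+m₃ = 0 + 6 − 6 = 0  ✓
triangle: |3−7|=4 ≤ l₃=6 ≤ 3+7=10  ✓
parity: l₁+l₂+l₃ = 16 is even  ✓

none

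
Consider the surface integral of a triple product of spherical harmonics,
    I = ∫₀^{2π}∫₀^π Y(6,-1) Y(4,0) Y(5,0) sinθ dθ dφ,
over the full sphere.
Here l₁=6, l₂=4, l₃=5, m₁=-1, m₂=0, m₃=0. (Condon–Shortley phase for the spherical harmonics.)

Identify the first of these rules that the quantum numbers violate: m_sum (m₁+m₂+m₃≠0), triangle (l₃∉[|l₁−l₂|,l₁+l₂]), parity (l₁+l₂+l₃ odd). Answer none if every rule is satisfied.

m_sum

azimuthal sum: -1 + 0 + 0 = -1  ✗
2 ≤ 5 ≤ 10 (triangle on l)
L = 6 + 4 + 5 = 15 (odd)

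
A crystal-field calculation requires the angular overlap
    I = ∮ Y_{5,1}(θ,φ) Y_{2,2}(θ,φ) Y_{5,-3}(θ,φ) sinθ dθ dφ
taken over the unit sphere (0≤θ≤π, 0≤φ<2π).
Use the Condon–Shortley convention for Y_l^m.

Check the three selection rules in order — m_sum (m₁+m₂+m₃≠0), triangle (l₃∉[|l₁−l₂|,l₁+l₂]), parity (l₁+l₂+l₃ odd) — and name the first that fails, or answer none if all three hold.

Σmᵢ = 0  ✓
l₃∈[|l₁−l₂|,l₁+l₂]=[3,7], have l₃=5  ✓
Σlᵢ = 12 ⇒ even  ✓

none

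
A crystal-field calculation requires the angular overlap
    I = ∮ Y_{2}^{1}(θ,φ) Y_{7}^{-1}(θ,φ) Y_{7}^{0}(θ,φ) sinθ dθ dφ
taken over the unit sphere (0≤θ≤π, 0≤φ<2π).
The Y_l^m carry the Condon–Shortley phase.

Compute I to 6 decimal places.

-0.026159

Checks pass: Σm=0; 16 even; l₃=7∈[5,9].
(2·2+1)(2·7+1)(2·7+1) = 1125
Δ: 2! 2! 12! / 17! → 1/185640
sum: t=0:+1/2419200 t=1:−1/518400 t=2:+1/2419200 = -1/907200
3j²(2 7 7; 0 0 0) = Δ·Π!·Σ² = 56/3315  (sign +1)
sum: t=0:+1/1036800 t=1:−1/1209600 = 1/7257600
3j²(2 7 7; 1 -1 0) = Δ·Π!·Σ² = 1/2210  (sign -1)
combine: 4πI² = 1125·56/3315·1/2210 = 420/48841
take √, sign -1: I = -0.02615938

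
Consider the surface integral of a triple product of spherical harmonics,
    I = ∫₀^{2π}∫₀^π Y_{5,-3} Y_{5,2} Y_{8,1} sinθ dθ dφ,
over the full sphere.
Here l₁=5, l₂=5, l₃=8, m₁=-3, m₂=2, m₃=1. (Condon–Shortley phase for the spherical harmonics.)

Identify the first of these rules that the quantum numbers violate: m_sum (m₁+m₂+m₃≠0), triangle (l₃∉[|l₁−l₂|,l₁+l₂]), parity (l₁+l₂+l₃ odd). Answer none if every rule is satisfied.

none

m₁+m₂+m₃ = -3 + 2 + 1 = 0  ✓
triangle: |5−5|=0 ≤ l₃=8 ≤ 5+5=10  ✓
parity: l₁+l₂+l₃ = 18 is even  ✓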